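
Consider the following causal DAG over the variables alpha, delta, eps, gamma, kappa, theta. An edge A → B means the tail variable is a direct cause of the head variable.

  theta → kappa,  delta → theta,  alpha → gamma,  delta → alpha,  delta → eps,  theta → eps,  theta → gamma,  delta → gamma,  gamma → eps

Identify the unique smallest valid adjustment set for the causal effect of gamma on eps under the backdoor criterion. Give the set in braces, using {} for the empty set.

{delta, theta}

Variables eligible for adjustment (non-descendants of gamma, excluding gamma and eps): {alpha, delta, kappa, theta}.
Backdoor paths from gamma to eps:
  P1: gamma <- delta -> theta -> eps
  P2: gamma <- delta -> eps
  P3: gamma <- alpha <- delta -> theta -> eps
  P4: gamma <- alpha <- delta -> eps
  P5: gamma <- theta <- delta -> eps
  P6: gamma <- theta -> eps
The empty set is not sufficient: P1 (gamma <- delta -> theta -> eps) has no collider blocking it and no conditioned non-collider, so it is open.
Try {delta, theta}:
  P1: blocked at fork node delta ∈ conditioning set.
  P2: blocked at fork node delta ∈ conditioning set.
  P3: blocked at fork node delta ∈ conditioning set.
  P4: blocked at fork node delta ∈ conditioning set.
  P5: blocked at chain node theta ∈ conditioning set.
  P6: blocked at fork node theta ∈ conditioning set.
{delta, theta} contains no descendant of gamma and blocks every backdoor path.
Every element of {delta, theta} is needed (dropping delta leaves P2 open; dropping theta leaves P6 open), so no proper subset is valid.
Among all size-2 subsets of the eligible variables, only {delta, theta} blocks every backdoor path, so it is the unique smallest valid adjustment set.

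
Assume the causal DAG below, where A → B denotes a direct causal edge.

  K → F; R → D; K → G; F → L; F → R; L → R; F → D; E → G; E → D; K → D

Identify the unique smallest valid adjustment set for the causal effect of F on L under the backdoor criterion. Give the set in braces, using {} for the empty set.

Variables eligible for adjustment (non-descendants of F, excluding F and L): {E, G, K}.
Backdoor paths from F to L:
  P1: F <- K -> D <- R <- L
  P2: F <- K -> G <- E -> D <- R <- L
Each backdoor path contains an unconditioned collider, so every path is already blocked with the empty conditioning set:
  P1: blocked at collider D (neither it nor any descendant is in the conditioning set).
  P2: blocked at collider G (neither it nor any descendant is in the conditioning set).
The empty set is therefore the unique smallest valid set.

{}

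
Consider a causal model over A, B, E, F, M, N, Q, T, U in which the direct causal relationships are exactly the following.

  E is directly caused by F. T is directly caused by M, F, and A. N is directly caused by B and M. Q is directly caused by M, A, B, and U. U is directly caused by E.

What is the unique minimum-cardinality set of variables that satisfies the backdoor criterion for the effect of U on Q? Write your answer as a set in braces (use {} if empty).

{}

Variables eligible for adjustment (non-descendants of U, excluding U and Q): {A, B, E, F, M, N, T}.
Backdoor paths from U to Q:
  P1: U <- E <- F -> T <- M -> Q
  P2: U <- E <- F -> T <- M -> N <- B -> Q
  P3: U <- E <- F -> T <- A -> Q
Each backdoor path contains an unconditioned collider, so every path is already blocked with the empty conditioning set:
  P1: blocked at collider T (neither it nor any descendant is in the conditioning set).
  P2: blocked at collider T (neither it nor any descendant is in the conditioning set).
  P3: blocked at collider T (neither it nor any descendant is in the conditioning set).
The empty set is therefore the unique smallest valid set.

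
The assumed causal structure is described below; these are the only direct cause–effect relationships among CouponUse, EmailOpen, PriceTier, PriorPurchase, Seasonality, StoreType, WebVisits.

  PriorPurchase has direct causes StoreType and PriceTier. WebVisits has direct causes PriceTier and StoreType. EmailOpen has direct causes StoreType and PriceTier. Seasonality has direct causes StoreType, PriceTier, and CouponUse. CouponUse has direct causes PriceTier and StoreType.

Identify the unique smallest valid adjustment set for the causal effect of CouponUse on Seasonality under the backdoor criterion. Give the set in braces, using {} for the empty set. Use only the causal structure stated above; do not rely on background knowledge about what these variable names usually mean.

Variables eligible for adjustment (non-descendants of CouponUse, excluding CouponUse and Seasonality): {EmailOpen, PriceTier, PriorPurchase, StoreType, WebVisits}.
Backdoor paths from CouponUse to Seasonality:
  P1: CouponUse <- PriceTier -> WebVisits <- StoreType -> Seasonality
  P2: CouponUse <- PriceTier -> PriorPurchase <- StoreType -> Seasonality
  P3: CouponUse <- PriceTier -> Seasonality
  P4: CouponUse <- PriceTier -> EmailOpen <- StoreType -> Seasonality
  P5: CouponUse <- StoreType -> WebVisits <- PriceTier -> Seasonality
  P6: CouponUse <- StoreType -> PriorPurchase <- PriceTier -> Seasonality
  P7: CouponUse <- StoreType -> Seasonality
  P8: CouponUse <- StoreType -> EmailOpen <- PriceTier -> Seasonality
The empty set is not sufficient: P3 (CouponUse <- PriceTier -> Seasonality) has no collider blocking it and no conditioned non-collider, so it is open.
Try {PriceTier, StoreType}:
  P1: blocked at fork node PriceTier ∈ conditioning set.
  P2: blocked at fork node PriceTier ∈ conditioning set.
  P3: blocked at fork node PriceTier ∈ conditioning set.
  P4: blocked at fork node PriceTier ∈ conditioning set.
  P5: blocked at fork node StoreType ∈ conditioning set.
  P6: blocked at fork node StoreType ∈ conditioning set.
  P7: blocked at fork node StoreType ∈ conditioning set.
  P8: blocked at fork node StoreType ∈ conditioning set.
{PriceTier, StoreType} contains no descendant of CouponUse and blocks every backdoor path.
Every element of {PriceTier, StoreType} is needed (dropping PriceTier leaves P3 open; dropping StoreType leaves P7 open), so no proper subset is valid.
Among all size-2 subsets of the eligible variables, only {PriceTier, StoreType} blocks every backdoor path, so it is the unique smallest valid adjustment set.

{PriceTier, StoreType}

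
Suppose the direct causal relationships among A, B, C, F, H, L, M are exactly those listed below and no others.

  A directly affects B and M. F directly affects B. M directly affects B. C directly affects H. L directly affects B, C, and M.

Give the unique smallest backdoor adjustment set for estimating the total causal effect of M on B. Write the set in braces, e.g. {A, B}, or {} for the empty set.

Variables eligible for adjustment (non-descendants of M, excluding M and B): {A, C, F, H, L}.
Backdoor paths from M to B:
  P1: M <- L -> B
  P2: M <- A -> B
The empty set is not sufficient: P1 (M <- L -> B) has no collider blocking it and no conditioned non-collider, so it is open.
Try {A, L}:
  P1: blocked at fork node L ∈ conditioning set.
  P2: blocked at fork node A ∈ conditioning set.
{A, L} contains no descendant of M and blocks every backdoor path.
Every element of {A, L} is needed (dropping A leaves P2 open; dropping L leaves P1 open), so no proper subset is valid.
Among all size-2 subsets of the eligible variables, only {A, L} blocks every backdoor path, so it is the unique smallest valid adjustment set.

{A, L}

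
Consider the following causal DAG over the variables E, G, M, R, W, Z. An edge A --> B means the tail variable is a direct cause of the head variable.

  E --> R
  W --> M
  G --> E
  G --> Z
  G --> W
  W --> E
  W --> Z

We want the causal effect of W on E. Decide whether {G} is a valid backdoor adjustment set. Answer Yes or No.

Yes

Backdoor paths from W to E (paths whose first edge points into W):
  P1: W <- G -> E
Condition 1 (no descendant of W in the set): holds — descendants of W are {E, M, R, Z}; none are in {G}.
Condition 2 (every backdoor path blocked by {G}):
  P1: blocked at fork node G ∈ conditioning set.
{G} satisfies the backdoor criterion.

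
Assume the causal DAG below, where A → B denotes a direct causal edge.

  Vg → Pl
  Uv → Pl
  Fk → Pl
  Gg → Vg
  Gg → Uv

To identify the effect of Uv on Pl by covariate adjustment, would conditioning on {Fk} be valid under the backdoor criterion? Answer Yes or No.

No

Backdoor paths from Uv to Pl (paths whose first edge points into Uv):
  P1: Uv <- Gg -> Vg -> Pl
Condition 1 (no descendant of Uv in the set): holds — descendants of Uv are {Pl}; none are in {Fk}.
Condition 2 (every backdoor path blocked by {Fk}):
  P1: open — no interior node is in the conditioning set.
{Fk} does not satisfy the backdoor criterion.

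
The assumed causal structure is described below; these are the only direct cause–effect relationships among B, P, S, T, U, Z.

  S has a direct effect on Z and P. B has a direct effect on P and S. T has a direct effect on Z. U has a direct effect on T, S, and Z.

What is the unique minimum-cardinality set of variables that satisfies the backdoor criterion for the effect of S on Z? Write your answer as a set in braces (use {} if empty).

Variables eligible for adjustment (non-descendants of S, excluding S and Z): {B, T, U}.
Backdoor paths from S to Z:
  P1: S <- U -> T -> Z
  P2: S <- U -> Z
The empty set is not sufficient: P1 (S <- U -> T -> Z) has no collider blocking it and no conditioned non-collider, so it is open.
Try {U}:
  P1: blocked at fork node U ∈ conditioning set.
  P2: blocked at fork node U ∈ conditioning set.
{U} contains no descendant of S and blocks every backdoor path.
No other singleton works — e.g. {B} leaves P1 open — so {U} is the unique smallest valid adjustment set.

{U}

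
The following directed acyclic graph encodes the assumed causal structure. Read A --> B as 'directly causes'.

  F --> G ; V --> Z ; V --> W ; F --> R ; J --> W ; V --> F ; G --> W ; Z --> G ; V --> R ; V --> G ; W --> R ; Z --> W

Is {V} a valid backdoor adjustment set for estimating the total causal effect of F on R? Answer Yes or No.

Backdoor paths from F to R (paths whose first edge points into F):
  P1: F <- V -> Z -> G -> W -> R
  P2: F <- V -> Z -> W -> R
  P3: F <- V -> G <- Z -> W -> R
  P4: F <- V -> G -> W -> R
  P5: F <- V -> W -> R
  P6: F <- V -> R
Condition 1 (no descendant of F in the set): holds — descendants of F are {G, R, W}; none are in {V}.
Condition 2 (every backdoor path blocked by {V}):
  P1: blocked at fork node V ∈ conditioning set.
  P2: blocked at fork node V ∈ conditioning set.
  P3: blocked at fork node V ∈ conditioning set.
  P4: blocked at fork node V ∈ conditioning set.
  P5: blocked at fork node V ∈ conditioning set.
  P6: blocked at fork node V ∈ conditioning set.
{V} satisfies the backdoor criterion.

Yes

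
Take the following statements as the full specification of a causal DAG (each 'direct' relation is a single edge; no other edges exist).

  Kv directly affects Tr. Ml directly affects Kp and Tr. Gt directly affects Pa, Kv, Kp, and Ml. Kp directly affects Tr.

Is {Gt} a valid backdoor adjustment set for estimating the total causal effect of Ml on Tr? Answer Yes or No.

Backdoor paths from Ml to Tr (paths whose first edge points into Ml):
  P1: Ml <- Gt -> Kv -> Tr
  P2: Ml <- Gt -> Kp -> Tr
Condition 1 (no descendant of Ml in the set): holds — descendants of Ml are {Kp, Tr}; none are in {Gt}.
Condition 2 (every backdoor path blocked by {Gt}):
  P1: blocked at fork node Gt ∈ conditioning set.
  P2: blocked at fork node Gt ∈ conditioning set.
{Gt} satisfies the backdoor criterion.

Yes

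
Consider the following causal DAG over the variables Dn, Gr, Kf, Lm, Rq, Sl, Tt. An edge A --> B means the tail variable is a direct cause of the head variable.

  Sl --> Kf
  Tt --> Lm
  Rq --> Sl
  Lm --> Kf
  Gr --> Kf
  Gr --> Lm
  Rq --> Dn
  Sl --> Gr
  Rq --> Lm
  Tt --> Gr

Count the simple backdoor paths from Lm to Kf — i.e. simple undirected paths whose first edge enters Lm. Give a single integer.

A backdoor path from Lm to Kf is any simple undirected path whose first edge points into Lm (i.e. leaves Lm via a parent).
Parents of Lm: {Gr, Rq, Tt}.
Enumerating:
  P1: Lm <- Rq -> Sl -> Gr -> Kf
  P2: Lm <- Rq -> Sl -> Kf
  P3: Lm <- Tt -> Gr <- Sl -> Kf
  P4: Lm <- Tt -> Gr -> Kf
  P5: Lm <- Gr <- Sl -> Kf
  P6: Lm <- Gr -> Kf
That exhausts the simple backdoor paths. Count: 6.

6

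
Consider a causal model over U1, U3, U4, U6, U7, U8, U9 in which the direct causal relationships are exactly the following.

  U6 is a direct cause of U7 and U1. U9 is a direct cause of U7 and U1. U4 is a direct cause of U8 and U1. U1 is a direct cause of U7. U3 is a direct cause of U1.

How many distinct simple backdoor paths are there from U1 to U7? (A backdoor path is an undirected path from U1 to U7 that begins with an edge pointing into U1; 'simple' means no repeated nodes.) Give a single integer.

A backdoor path from U1 to U7 is any simple undirected path whose first edge points into U1 (i.e. leaves U1 via a parent).
Parents of U1: {U3, U4, U6, U9}.
Enumerating:
  P1: U1 <- U6 -> U7
  P2: U1 <- U9 -> U7
That exhausts the simple backdoor paths. Count: 2.

2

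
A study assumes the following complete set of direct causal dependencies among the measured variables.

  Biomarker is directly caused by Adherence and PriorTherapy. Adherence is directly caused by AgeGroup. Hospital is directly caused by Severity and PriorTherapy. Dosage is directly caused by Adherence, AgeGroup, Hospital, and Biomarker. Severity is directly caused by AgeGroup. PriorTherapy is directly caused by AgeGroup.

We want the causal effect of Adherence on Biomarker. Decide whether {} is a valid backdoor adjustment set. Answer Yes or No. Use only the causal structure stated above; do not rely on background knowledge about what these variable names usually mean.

No

Backdoor paths from Adherence to Biomarker (paths whose first edge points into Adherence):
  P1: Adherence <- AgeGroup -> Severity -> Hospital <- PriorTherapy -> Biomarker
  P2: Adherence <- AgeGroup -> Severity -> Hospital -> Dosage <- Biomarker
  P3: Adherence <- AgeGroup -> PriorTherapy -> Biomarker
  P4: Adherence <- AgeGroup -> PriorTherapy -> Hospital -> Dosage <- Biomarker
  P5: Adherence <- AgeGroup -> Dosage <- Biomarker
  P6: Adherence <- AgeGroup -> Dosage <- Hospital <- PriorTherapy -> Biomarker
Condition 1 (no descendant of Adherence in the set): holds — descendants of Adherence are {Biomarker, Dosage}; none are in {}.
Condition 2 (every backdoor path blocked by {}):
  P1: blocked at collider Hospital (neither it nor any descendant is in the conditioning set).
  P2: blocked at collider Dosage (neither it nor any descendant is in the conditioning set).
  P3: open — no interior node is in the conditioning set.
  P4: blocked at collider Dosage (neither it nor any descendant is in the conditioning set).
  P5: blocked at collider Dosage (neither it nor any descendant is in the conditioning set).
  P6: blocked at collider Dosage (neither it nor any descendant is in the conditioning set).
{} does not satisfy the backdoor criterion.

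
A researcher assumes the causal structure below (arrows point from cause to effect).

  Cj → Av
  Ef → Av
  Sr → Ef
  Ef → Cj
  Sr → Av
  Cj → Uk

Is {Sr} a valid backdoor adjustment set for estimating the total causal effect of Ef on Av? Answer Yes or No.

Backdoor paths from Ef to Av (paths whose first edge points into Ef):
  P1: Ef <- Sr -> Av
Condition 1 (no descendant of Ef in the set): holds — descendants of Ef are {Av, Cj, Uk}; none are in {Sr}.
Condition 2 (every backdoor path blocked by {Sr}):
  P1: blocked at fork node Sr ∈ conditioning set.
{Sr} satisfies the backdoor criterion.

Yes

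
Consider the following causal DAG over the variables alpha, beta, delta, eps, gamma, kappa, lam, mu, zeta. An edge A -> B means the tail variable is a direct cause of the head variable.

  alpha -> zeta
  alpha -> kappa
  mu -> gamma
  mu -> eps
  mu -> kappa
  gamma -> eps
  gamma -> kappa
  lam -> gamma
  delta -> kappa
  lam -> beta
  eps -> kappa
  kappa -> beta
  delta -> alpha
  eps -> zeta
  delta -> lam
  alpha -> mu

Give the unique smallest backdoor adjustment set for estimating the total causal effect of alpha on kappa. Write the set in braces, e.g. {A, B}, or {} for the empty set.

{delta}

Variables eligible for adjustment (non-descendants of alpha, excluding alpha and kappa): {delta, lam}.
Backdoor paths from alpha to kappa:
  P1: alpha <- delta -> lam -> gamma <- mu -> eps -> kappa
  P2: alpha <- delta -> lam -> gamma <- mu -> kappa
  P3: alpha <- delta -> lam -> gamma -> eps <- mu -> kappa
  P4: alpha <- delta -> lam -> gamma -> eps -> kappa
  P5: alpha <- delta -> lam -> gamma -> kappa
  P6: alpha <- delta -> lam -> beta <- kappa
  P7: alpha <- delta -> kappa
The empty set is not sufficient: P4 (alpha <- delta -> lam -> gamma -> eps -> kappa) has no collider blocking it and no conditioned non-collider, so it is open.
Try {delta}:
  P1: blocked at fork node delta ∈ conditioning set.
  P2: blocked at fork node delta ∈ conditioning set.
  P3: blocked at fork node delta ∈ conditioning set.
  P4: blocked at fork node delta ∈ conditioning set.
  P5: blocked at fork node delta ∈ conditioning set.
  P6: blocked at fork node delta ∈ conditioning set.
  P7: blocked at fork node delta ∈ conditioning set.
{delta} contains no descendant of alpha and blocks every backdoor path.
No other singleton works — e.g. {lam} leaves P7 open — so {delta} is the unique smallest valid adjustment set.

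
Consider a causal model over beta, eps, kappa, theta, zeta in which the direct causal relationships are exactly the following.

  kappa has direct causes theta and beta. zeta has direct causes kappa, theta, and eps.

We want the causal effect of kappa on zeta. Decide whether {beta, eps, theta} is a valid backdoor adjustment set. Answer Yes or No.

Yes

Backdoor paths from kappa to zeta (paths whose first edge points into kappa):
  P1: kappa <- theta -> zeta
Condition 1 (no descendant of kappa in the set): holds — descendants of kappa are {zeta}; none are in {beta, eps, theta}.
Condition 2 (every backdoor path blocked by {beta, eps, theta}):
  P1: blocked at fork node theta ∈ conditioning set.
{beta, eps, theta} satisfies the backdoor criterion.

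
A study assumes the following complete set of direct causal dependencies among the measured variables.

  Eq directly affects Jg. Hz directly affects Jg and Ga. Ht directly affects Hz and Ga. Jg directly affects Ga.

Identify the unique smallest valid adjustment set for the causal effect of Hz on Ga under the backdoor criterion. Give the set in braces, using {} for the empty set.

{Ht}

Variables eligible for adjustment (non-descendants of Hz, excluding Hz and Ga): {Eq, Ht}.
Backdoor paths from Hz to Ga:
  P1: Hz <- Ht -> Ga
The empty set is not sufficient: P1 (Hz <- Ht -> Ga) has no collider blocking it and no conditioned non-collider, so it is open.
Try {Ht}:
  P1: blocked at fork node Ht ∈ conditioning set.
{Ht} contains no descendant of Hz and blocks every backdoor path.
No other singleton works — e.g. {Eq} leaves P1 open — so {Ht} is the unique smallest valid adjustment set.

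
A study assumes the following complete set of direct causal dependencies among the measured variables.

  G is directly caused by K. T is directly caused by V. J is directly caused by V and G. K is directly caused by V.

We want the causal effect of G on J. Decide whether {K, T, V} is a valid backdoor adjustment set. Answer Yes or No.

Backdoor paths from G to J (paths whose first edge points into G):
  P1: G <- K <- V -> J
Condition 1 (no descendant of G in the set): holds — descendants of G are {J}; none are in {K, T, V}.
Condition 2 (every backdoor path blocked by {K, T, V}):
  P1: blocked at chain node K ∈ conditioning set.
{K, T, V} satisfies the backdoor criterion.

Yes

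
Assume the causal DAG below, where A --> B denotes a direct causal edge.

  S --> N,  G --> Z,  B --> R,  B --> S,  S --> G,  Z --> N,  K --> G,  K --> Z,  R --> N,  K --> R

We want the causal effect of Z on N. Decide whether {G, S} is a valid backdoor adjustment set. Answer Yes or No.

Backdoor paths from Z to N (paths whose first edge points into Z):
  P1: Z <- K -> G <- S <- B -> R -> N
  P2: Z <- K -> G <- S -> N
  P3: Z <- K -> R <- B -> S -> N
  P4: Z <- K -> R -> N
  P5: Z <- G <- K -> R <- B -> S -> N
  P6: Z <- G <- K -> R -> N
  P7: Z <- G <- S <- B -> R -> N
  P8: Z <- G <- S -> N
Condition 1 (no descendant of Z in the set): holds — descendants of Z are {N}; none are in {G, S}.
Condition 2 (every backdoor path blocked by {G, S}):
  P1: blocked at chain node S ∈ conditioning set.
  P2: blocked at fork node S ∈ conditioning set.
  P3: blocked at collider R (neither it nor any descendant is in the conditioning set).
  P4: open — no interior node is in the conditioning set.
  P5: blocked at chain node G ∈ conditioning set.
  P6: blocked at chain node G ∈ conditioning set.
  P7: blocked at chain node G ∈ conditioning set.
  P8: blocked at chain node G ∈ conditioning set.
{G, S} does not satisfy the backdoor criterion.

No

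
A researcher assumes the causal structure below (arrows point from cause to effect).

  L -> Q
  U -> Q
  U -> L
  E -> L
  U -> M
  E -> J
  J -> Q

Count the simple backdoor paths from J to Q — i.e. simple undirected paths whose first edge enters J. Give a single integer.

A backdoor path from J to Q is any simple undirected path whose first edge points into J (i.e. leaves J via a parent).
Parents of J: {E}.
Enumerating:
  P1: J <- E -> L <- U -> Q
  P2: J <- E -> L -> Q
That exhausts the simple backdoor paths. Count: 2.

2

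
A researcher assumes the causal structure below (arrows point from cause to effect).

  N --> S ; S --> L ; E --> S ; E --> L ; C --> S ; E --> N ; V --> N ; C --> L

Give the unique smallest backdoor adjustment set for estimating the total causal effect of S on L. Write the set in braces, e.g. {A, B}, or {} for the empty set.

{C, E}

Variables eligible for adjustment (non-descendants of S, excluding S and L): {C, E, N, V}.
Backdoor paths from S to L:
  P1: S <- C -> L
  P2: S <- E -> L
  P3: S <- N <- E -> L
The empty set is not sufficient: P1 (S <- C -> L) has no collider blocking it and no conditioned non-collider, so it is open.
Try {C, E}:
  P1: blocked at fork node C ∈ conditioning set.
  P2: blocked at fork node E ∈ conditioning set.
  P3: blocked at fork node E ∈ conditioning set.
{C, E} contains no descendant of S and blocks every backdoor path.
Every element of {C, E} is needed (dropping C leaves P1 open; dropping E leaves P2 open), so no proper subset is valid.
Among all size-2 subsets of the eligible variables, only {C, E} blocks every backdoor path, so it is the unique smallest valid adjustment set.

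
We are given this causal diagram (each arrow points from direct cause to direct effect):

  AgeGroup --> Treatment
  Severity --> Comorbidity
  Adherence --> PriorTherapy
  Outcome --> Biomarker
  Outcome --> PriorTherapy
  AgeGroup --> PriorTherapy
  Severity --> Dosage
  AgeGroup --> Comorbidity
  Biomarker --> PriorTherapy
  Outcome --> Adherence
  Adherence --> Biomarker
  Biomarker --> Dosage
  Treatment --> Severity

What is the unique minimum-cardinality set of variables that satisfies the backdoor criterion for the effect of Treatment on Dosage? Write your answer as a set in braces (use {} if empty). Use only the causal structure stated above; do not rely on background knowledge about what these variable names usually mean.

Variables eligible for adjustment (non-descendants of Treatment, excluding Treatment and Dosage): {Adherence, AgeGroup, Biomarker, Outcome, PriorTherapy}.
Backdoor paths from Treatment to Dosage:
  P1: Treatment <- AgeGroup -> PriorTherapy <- Outcome -> Adherence -> Biomarker -> Dosage
  P2: Treatment <- AgeGroup -> PriorTherapy <- Outcome -> Biomarker -> Dosage
  P3: Treatment <- AgeGroup -> PriorTherapy <- Adherence <- Outcome -> Biomarker -> Dosage
  P4: Treatment <- AgeGroup -> PriorTherapy <- Adherence -> Biomarker -> Dosage
  P5: Treatment <- AgeGroup -> PriorTherapy <- Biomarker -> Dosage
  P6: Treatment <- AgeGroup -> Comorbidity <- Severity -> Dosage
Each backdoor path contains an unconditioned collider, so every path is already blocked with the empty conditioning set:
  P1: blocked at collider PriorTherapy (neither it nor any descendant is in the conditioning set).
  P2: blocked at collider PriorTherapy (neither it nor any descendant is in the conditioning set).
  P3: blocked at collider PriorTherapy (neither it nor any descendant is in the conditioning set).
  P4: blocked at collider PriorTherapy (neither it nor any descendant is in the conditioning set).
  P5: blocked at collider PriorTherapy (neither it nor any descendant is in the conditioning set).
  P6: blocked at collider Comorbidity (neither it nor any descendant is in the conditioning set).
The empty set is therefore the unique smallest valid set.

{}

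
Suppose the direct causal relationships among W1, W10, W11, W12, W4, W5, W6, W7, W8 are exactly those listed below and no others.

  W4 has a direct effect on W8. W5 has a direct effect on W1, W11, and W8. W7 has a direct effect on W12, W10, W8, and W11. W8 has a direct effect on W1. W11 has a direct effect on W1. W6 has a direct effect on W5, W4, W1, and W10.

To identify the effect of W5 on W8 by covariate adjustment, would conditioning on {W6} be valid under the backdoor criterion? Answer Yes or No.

Backdoor paths from W5 to W8 (paths whose first edge points into W5):
  P1: W5 <- W6 -> W4 -> W8
  P2: W5 <- W6 -> W10 <- W7 -> W8
  P3: W5 <- W6 -> W10 <- W7 -> W11 -> W1 <- W8
  P4: W5 <- W6 -> W1 <- W8
  P5: W5 <- W6 -> W1 <- W11 <- W7 -> W8
Condition 1 (no descendant of W5 in the set): holds — descendants of W5 are {W1, W11, W8}; none are in {W6}.
Condition 2 (every backdoor path blocked by {W6}):
  P1: blocked at fork node W6 ∈ conditioning set.
  P2: blocked at fork node W6 ∈ conditioning set.
  P3: blocked at fork node W6 ∈ conditioning set.
  P4: blocked at fork node W6 ∈ conditioning set.
  P5: blocked at fork node W6 ∈ conditioning set.
{W6} satisfies the backdoor criterion.

Yes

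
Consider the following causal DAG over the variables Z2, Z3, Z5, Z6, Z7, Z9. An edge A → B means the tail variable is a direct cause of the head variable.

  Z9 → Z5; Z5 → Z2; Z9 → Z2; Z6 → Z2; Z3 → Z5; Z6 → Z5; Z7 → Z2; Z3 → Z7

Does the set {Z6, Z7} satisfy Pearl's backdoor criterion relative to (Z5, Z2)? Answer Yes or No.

Backdoor paths from Z5 to Z2 (paths whose first edge points into Z5):
  P1: Z5 <- Z3 -> Z7 -> Z2
  P2: Z5 <- Z9 -> Z2
  P3: Z5 <- Z6 -> Z2
Condition 1 (no descendant of Z5 in the set): holds — descendants of Z5 are {Z2}; none are in {Z6, Z7}.
Condition 2 (every backdoor path blocked by {Z6, Z7}):
  P1: blocked at chain node Z7 ∈ conditioning set.
  P2: open — no interior node is in the conditioning set.
  P3: blocked at fork node Z6 ∈ conditioning set.
{Z6, Z7} does not satisfy the backdoor criterion.

No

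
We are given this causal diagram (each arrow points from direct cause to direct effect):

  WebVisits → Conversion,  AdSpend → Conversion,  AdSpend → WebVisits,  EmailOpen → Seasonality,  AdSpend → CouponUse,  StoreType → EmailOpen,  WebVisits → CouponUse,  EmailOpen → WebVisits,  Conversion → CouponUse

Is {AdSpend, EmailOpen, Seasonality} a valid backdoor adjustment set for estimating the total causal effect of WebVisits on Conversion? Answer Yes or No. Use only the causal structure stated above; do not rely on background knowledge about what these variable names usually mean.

Backdoor paths from WebVisits to Conversion (paths whose first edge points into WebVisits):
  P1: WebVisits <- AdSpend -> Conversion
  P2: WebVisits <- AdSpend -> CouponUse <- Conversion
Condition 1 (no descendant of WebVisits in the set): holds — descendants of WebVisits are {Conversion, CouponUse}; none are in {AdSpend, EmailOpen, Seasonality}.
Condition 2 (every backdoor path blocked by {AdSpend, EmailOpen, Seasonality}):
  P1: blocked at fork node AdSpend ∈ conditioning set.
  P2: blocked at fork node AdSpend ∈ conditioning set.
{AdSpend, EmailOpen, Seasonality} satisfies the backdoor criterion.

Yes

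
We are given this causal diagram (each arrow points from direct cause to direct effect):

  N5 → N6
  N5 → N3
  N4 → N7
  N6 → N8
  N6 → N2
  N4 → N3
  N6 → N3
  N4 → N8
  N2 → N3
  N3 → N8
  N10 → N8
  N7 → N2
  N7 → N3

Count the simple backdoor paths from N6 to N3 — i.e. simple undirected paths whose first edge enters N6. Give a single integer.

1

A backdoor path from N6 to N3 is any simple undirected path whose first edge points into N6 (i.e. leaves N6 via a parent).
Parents of N6: {N5}.
Enumerating:
  P1: N6 <- N5 -> N3
That exhausts the simple backdoor paths. Count: 1.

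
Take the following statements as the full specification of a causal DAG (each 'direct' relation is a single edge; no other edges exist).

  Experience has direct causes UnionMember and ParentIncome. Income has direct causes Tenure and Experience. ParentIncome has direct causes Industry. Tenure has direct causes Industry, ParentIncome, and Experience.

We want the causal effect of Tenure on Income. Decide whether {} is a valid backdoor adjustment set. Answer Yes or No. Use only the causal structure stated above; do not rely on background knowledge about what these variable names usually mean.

No

Backdoor paths from Tenure to Income (paths whose first edge points into Tenure):
  P1: Tenure <- Industry -> ParentIncome -> Experience -> Income
  P2: Tenure <- ParentIncome -> Experience -> Income
  P3: Tenure <- Experience -> Income
Condition 1 (no descendant of Tenure in the set): holds — descendants of Tenure are {Income}; none are in {}.
Condition 2 (every backdoor path blocked by {}):
  P1: open — no interior node is in the conditioning set.
  P2: open — no interior node is in the conditioning set.
  P3: open — no interior node is in the conditioning set.
{} does not satisfy the backdoor criterion.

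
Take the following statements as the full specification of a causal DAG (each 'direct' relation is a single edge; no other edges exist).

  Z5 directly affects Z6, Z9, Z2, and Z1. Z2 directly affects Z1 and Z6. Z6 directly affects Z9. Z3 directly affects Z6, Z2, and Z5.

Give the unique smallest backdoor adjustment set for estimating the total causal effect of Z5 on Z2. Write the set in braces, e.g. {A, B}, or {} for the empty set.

{Z3}

Variables eligible for adjustment (non-descendants of Z5, excluding Z5 and Z2): {Z3}.
Backdoor paths from Z5 to Z2:
  P1: Z5 <- Z3 -> Z2
  P2: Z5 <- Z3 -> Z6 <- Z2
The empty set is not sufficient: P1 (Z5 <- Z3 -> Z2) has no collider blocking it and no conditioned non-collider, so it is open.
Try {Z3}:
  P1: blocked at fork node Z3 ∈ conditioning set.
  P2: blocked at fork node Z3 ∈ conditioning set.
{Z3} contains no descendant of Z5 and blocks every backdoor path.
{Z3} is the unique smallest valid adjustment set.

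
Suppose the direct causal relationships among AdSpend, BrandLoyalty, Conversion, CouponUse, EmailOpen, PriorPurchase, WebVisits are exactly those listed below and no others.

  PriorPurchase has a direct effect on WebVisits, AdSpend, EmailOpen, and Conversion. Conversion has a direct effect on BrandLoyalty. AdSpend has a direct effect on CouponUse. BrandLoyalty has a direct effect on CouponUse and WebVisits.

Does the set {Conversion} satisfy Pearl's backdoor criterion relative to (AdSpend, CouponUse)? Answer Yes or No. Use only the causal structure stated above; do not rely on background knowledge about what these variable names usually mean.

Yes

Backdoor paths from AdSpend to CouponUse (paths whose first edge points into AdSpend):
  P1: AdSpend <- PriorPurchase -> Conversion -> BrandLoyalty -> CouponUse
  P2: AdSpend <- PriorPurchase -> WebVisits <- BrandLoyalty -> CouponUse
Condition 1 (no descendant of AdSpend in the set): holds — descendants of AdSpend are {CouponUse}; none are in {Conversion}.
Condition 2 (every backdoor path blocked by {Conversion}):
  P1: blocked at chain node Conversion ∈ conditioning set.
  P2: blocked at collider WebVisits (neither it nor any descendant is in the conditioning set).
{Conversion} satisfies the backdoor criterion.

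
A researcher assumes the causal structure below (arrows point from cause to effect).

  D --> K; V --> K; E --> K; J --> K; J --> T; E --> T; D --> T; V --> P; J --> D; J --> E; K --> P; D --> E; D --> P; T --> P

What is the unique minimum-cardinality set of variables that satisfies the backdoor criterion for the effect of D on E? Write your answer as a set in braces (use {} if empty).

{J}

Variables eligible for adjustment (non-descendants of D, excluding D and E): {J, V}.
Backdoor paths from D to E:
  P1: D <- J -> E
  P2: D <- J -> K <- V -> P <- T <- E
  P3: D <- J -> K <- E
  P4: D <- J -> K -> P <- T <- E
  P5: D <- J -> T <- E
  P6: D <- J -> T -> P <- V -> K <- E
  P7: D <- J -> T -> P <- K <- E
The empty set is not sufficient: P1 (D <- J -> E) has no collider blocking it and no conditioned non-collider, so it is open.
Try {J}:
  P1: blocked at fork node J ∈ conditioning set.
  P2: blocked at fork node J ∈ conditioning set.
  P3: blocked at fork node J ∈ conditioning set.
  P4: blocked at fork node J ∈ conditioning set.
  P5: blocked at fork node J ∈ conditioning set.
  P6: blocked at fork node J ∈ conditioning set.
  P7: blocked at fork node J ∈ conditioning set.
{J} contains no descendant of D and blocks every backdoor path.
No other singleton works — e.g. {V} leaves P1 open — so {J} is the unique smallest valid adjustment set.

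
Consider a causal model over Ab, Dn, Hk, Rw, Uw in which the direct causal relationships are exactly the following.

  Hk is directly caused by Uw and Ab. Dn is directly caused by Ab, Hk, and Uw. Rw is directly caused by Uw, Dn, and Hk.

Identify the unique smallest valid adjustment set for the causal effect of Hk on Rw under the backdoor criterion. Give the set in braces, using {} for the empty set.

{Ab, Uw}

Variables eligible for adjustment (non-descendants of Hk, excluding Hk and Rw): {Ab, Uw}.
Backdoor paths from Hk to Rw:
  P1: Hk <- Ab -> Dn <- Uw -> Rw
  P2: Hk <- Ab -> Dn -> Rw
  P3: Hk <- Uw -> Dn -> Rw
  P4: Hk <- Uw -> Rw
The empty set is not sufficient: P2 (Hk <- Ab -> Dn -> Rw) has no collider blocking it and no conditioned non-collider, so it is open.
Try {Ab, Uw}:
  P1: blocked at fork node Ab ∈ conditioning set.
  P2: blocked at fork node Ab ∈ conditioning set.
  P3: blocked at fork node Uw ∈ conditioning set.
  P4: blocked at fork node Uw ∈ conditioning set.
{Ab, Uw} contains no descendant of Hk and blocks every backdoor path.
Every element of {Ab, Uw} is needed (dropping Ab leaves P2 open; dropping Uw leaves P3 open), so no proper subset is valid.
Among all size-2 subsets of the eligible variables, only {Ab, Uw} blocks every backdoor path, so it is the unique smallest valid adjustment set.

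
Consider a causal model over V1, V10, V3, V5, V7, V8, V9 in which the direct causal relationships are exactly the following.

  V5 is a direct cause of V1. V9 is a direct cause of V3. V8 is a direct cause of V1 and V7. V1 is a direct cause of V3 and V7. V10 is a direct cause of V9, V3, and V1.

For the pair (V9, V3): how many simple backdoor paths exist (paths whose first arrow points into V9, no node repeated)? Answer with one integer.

2

A backdoor path from V9 to V3 is any simple undirected path whose first edge points into V9 (i.e. leaves V9 via a parent).
Parents of V9: {V10}.
Enumerating:
  P1: V9 <- V10 -> V1 -> V3
  P2: V9 <- V10 -> V3
That exhausts the simple backdoor paths. Count: 2.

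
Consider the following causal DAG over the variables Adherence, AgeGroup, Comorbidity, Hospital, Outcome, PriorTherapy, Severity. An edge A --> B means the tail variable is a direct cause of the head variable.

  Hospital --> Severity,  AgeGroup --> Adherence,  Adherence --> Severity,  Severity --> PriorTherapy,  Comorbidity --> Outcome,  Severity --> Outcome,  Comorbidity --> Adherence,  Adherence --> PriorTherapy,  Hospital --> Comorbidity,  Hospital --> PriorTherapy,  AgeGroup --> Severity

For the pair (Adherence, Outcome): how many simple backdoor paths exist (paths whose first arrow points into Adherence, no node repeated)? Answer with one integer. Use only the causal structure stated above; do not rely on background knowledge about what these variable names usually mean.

6

A backdoor path from Adherence to Outcome is any simple undirected path whose first edge points into Adherence (i.e. leaves Adherence via a parent).
Parents of Adherence: {AgeGroup, Comorbidity}.
Enumerating:
  P1: Adherence <- AgeGroup -> Severity <- Hospital -> Comorbidity -> Outcome
  P2: Adherence <- AgeGroup -> Severity -> PriorTherapy <- Hospital -> Comorbidity -> Outcome
  P3: Adherence <- AgeGroup -> Severity -> Outcome
  P4: Adherence <- Comorbidity <- Hospital -> Severity -> Outcome
  P5: Adherence <- Comorbidity <- Hospital -> PriorTherapy <- Severity -> Outcome
  P6: Adherence <- Comorbidity -> Outcome
That exhausts the simple backdoor paths. Count: 6.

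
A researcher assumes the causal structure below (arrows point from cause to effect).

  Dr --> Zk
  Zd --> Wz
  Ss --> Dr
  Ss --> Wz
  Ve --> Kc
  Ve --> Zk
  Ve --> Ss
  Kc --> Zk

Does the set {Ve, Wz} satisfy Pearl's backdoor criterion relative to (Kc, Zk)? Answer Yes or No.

Backdoor paths from Kc to Zk (paths whose first edge points into Kc):
  P1: Kc <- Ve -> Ss -> Dr -> Zk
  P2: Kc <- Ve -> Zk
Condition 1 (no descendant of Kc in the set): holds — descendants of Kc are {Zk}; none are in {Ve, Wz}.
Condition 2 (every backdoor path blocked by {Ve, Wz}):
  P1: blocked at fork node Ve ∈ conditioning set.
  P2: blocked at fork node Ve ∈ conditioning set.
{Ve, Wz} satisfies the backdoor criterion.

Yes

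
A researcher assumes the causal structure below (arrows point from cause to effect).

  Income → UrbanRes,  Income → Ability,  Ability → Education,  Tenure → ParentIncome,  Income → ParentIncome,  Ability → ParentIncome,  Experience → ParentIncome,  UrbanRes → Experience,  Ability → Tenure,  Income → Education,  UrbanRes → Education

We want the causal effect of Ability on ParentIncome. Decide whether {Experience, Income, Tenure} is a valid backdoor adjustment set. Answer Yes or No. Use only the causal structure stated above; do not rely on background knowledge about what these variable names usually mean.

No

Backdoor paths from Ability to ParentIncome (paths whose first edge points into Ability):
  P1: Ability <- Income -> UrbanRes -> Experience -> ParentIncome
  P2: Ability <- Income -> ParentIncome
  P3: Ability <- Income -> Education <- UrbanRes -> Experience -> ParentIncome
Condition 1 (no descendant of Ability in the set): FAILS — Tenure is a descendant of Ability.
Condition 2 (every backdoor path blocked by {Experience, Income, Tenure}):
  P1: blocked at fork node Income ∈ conditioning set.
  P2: blocked at fork node Income ∈ conditioning set.
  P3: blocked at fork node Income ∈ conditioning set.
{Experience, Income, Tenure} does not satisfy the backdoor criterion.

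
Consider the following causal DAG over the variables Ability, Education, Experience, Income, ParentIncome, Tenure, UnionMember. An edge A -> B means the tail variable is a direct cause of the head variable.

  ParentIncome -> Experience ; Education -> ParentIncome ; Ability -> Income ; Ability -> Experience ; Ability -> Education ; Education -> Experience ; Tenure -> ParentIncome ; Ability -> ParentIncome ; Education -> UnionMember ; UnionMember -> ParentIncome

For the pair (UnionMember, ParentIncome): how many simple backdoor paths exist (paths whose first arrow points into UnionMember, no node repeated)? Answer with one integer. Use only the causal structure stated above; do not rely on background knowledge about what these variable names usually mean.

5

A backdoor path from UnionMember to ParentIncome is any simple undirected path whose first edge points into UnionMember (i.e. leaves UnionMember via a parent).
Parents of UnionMember: {Education}.
Enumerating:
  P1: UnionMember <- Education <- Ability -> ParentIncome
  P2: UnionMember <- Education <- Ability -> Experience <- ParentIncome
  P3: UnionMember <- Education -> ParentIncome
  P4: UnionMember <- Education -> Experience <- Ability -> ParentIncome
  P5: UnionMember <- Education -> Experience <- ParentIncome
That exhausts the simple backdoor paths. Count: 5.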